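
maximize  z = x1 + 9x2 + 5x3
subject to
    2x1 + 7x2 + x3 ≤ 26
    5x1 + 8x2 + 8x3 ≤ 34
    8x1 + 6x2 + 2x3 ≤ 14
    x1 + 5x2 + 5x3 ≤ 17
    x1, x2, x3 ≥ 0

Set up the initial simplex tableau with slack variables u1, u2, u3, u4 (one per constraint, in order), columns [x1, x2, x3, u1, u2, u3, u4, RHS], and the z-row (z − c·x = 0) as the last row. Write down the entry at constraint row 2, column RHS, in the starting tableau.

34

The RHS of constraint 2 is b_2 = 34.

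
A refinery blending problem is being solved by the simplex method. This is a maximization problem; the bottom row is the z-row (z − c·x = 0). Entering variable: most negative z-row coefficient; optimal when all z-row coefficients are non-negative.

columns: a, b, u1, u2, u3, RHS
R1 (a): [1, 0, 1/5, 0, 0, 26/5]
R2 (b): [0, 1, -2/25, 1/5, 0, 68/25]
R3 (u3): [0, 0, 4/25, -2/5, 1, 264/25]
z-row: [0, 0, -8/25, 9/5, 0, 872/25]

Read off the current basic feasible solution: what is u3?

264/25

u3 is basic (row 3); its value is the RHS of that row, 264/25.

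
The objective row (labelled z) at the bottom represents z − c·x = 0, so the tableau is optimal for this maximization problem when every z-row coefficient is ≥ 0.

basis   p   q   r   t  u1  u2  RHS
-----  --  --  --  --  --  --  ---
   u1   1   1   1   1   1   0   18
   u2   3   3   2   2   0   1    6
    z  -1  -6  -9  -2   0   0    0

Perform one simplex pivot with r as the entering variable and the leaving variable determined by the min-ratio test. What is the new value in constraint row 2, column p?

3/2

Ratio test on column r — row 1: 18/1 = 18; row 2: 6/2 = 3. Minimum is 3 at row 2 (u2 leaves); pivot element 2.
Divide row 2 by 2; eliminate column r from the other rows.
In the new row 2, the p entry is the old entry divided by the pivot: 3/2 = 3/2.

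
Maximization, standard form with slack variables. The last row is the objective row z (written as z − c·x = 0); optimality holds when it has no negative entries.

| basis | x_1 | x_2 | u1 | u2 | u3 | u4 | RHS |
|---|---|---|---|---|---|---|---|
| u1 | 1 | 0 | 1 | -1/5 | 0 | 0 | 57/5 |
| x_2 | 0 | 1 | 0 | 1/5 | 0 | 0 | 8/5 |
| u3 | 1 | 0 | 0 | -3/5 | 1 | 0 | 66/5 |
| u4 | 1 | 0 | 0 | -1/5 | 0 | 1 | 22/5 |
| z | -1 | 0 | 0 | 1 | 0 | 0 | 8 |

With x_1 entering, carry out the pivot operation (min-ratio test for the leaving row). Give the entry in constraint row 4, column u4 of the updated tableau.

Ratio test on column x_1 — row 1: (57/5)/1 = 57/5; row 2: entry 0 ≤ 0; row 3: (66/5)/1 = 66/5; row 4: (22/5)/1 = 22/5. Minimum is 22/5 at row 4 (u4 leaves); pivot element 1.
Divide row 4 by 1; eliminate column x_1 from the other rows.
In the new row 4, the u4 entry is the old entry divided by the pivot: 1/1 = 1.

1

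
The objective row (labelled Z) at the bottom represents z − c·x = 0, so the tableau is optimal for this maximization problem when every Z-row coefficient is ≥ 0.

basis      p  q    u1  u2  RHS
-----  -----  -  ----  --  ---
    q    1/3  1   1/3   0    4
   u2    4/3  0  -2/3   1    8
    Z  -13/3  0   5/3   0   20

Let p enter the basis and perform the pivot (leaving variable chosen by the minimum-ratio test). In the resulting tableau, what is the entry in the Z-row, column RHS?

46

Ratio test on column p — row 1: 4/(1/3) = 12; row 2: 8/(4/3) = 6. Minimum is 6 at row 2 (u2 leaves); pivot element 4/3.
Divide row 2 by 4/3; eliminate column p from the other rows.
Z-row update in column RHS: 20 − (-13/3)·6 = 46.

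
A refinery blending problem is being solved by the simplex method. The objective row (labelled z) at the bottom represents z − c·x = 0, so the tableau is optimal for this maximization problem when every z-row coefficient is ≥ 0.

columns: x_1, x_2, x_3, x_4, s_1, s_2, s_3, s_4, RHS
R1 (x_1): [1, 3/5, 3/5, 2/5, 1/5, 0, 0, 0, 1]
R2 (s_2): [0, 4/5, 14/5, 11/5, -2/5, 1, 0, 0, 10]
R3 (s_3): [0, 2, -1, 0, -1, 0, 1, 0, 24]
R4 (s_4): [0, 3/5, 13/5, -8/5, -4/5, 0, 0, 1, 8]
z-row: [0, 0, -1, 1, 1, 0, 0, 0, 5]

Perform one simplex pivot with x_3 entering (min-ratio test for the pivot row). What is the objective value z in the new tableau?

Ratio test on column x_3 — row 1: 1/(3/5) = 5/3; row 2: 10/(14/5) = 25/7; row 3: entry -1 ≤ 0; row 4: 8/(13/5) = 40/13. Minimum is 5/3 at row 1 (x_1 leaves); pivot element 3/5.
Pivot on row 1; the z-row RHS becomes 5 − (-1)·(5/3) = 20/3.

20/3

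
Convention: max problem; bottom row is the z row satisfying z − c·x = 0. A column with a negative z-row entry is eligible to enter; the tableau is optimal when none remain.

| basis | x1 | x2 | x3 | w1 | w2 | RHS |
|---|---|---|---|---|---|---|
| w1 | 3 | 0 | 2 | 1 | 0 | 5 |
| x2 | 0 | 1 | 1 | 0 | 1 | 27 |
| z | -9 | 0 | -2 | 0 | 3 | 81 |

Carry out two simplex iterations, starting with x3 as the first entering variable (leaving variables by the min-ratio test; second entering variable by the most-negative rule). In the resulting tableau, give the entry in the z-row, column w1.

3

Ratio test on column x3 — row 1: 5/2 = 5/2; row 2: 27/1 = 27. Minimum is 5/2 at row 1 (w1 leaves); pivot element 2.
Divide row 1 by 2; eliminate column x3 from the other rows.
Second iteration: most negative z-row entry is -6 in column x1, so x1 enters.
Ratio test on column x1 — row 1: (5/2)/(3/2) = 5/3; row 2: entry -3/2 ≤ 0. Minimum is 5/3 at row 1 (x3 leaves); pivot element 3/2.
Divide row 1 by 3/2; eliminate column x1 from the other rows.
After both pivots, the entry at the z-row, column w1 is 3.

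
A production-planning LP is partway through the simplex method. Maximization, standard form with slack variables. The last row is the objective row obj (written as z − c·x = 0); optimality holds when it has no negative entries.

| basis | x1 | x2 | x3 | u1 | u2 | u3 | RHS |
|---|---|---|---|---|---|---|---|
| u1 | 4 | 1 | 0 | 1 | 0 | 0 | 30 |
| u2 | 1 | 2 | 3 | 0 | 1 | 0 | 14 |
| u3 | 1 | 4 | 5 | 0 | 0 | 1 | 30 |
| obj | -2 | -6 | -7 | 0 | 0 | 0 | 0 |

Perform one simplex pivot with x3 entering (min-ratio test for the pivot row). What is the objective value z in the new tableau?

Ratio test on column x3 — row 1: entry 0 ≤ 0; row 2: 14/3 = 14/3; row 3: 30/5 = 6. Minimum is 14/3 at row 2 (u2 leaves); pivot element 3.
Pivot on row 2; the obj-row RHS becomes 0 − (-7)·(14/3) = 98/3.

98/3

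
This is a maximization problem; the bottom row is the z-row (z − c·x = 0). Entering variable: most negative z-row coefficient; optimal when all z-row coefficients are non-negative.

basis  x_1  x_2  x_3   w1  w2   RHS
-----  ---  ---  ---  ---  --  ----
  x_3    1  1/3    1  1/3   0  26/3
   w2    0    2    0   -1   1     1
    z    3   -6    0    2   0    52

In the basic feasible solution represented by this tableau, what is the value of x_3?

26/3

x_3 is basic (row 1); its value is the RHS of that row, 26/3.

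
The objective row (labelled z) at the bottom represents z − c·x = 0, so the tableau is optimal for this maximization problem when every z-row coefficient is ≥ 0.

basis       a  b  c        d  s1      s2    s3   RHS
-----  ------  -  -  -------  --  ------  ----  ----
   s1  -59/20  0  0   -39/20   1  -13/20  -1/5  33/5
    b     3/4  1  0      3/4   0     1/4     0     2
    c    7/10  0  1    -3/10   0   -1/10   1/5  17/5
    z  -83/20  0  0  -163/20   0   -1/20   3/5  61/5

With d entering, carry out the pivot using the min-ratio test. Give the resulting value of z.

Ratio test on column d — row 1: entry -39/20 ≤ 0; row 2: 2/(3/4) = 8/3; row 3: entry -3/10 ≤ 0. Minimum is 8/3 at row 2 (b leaves); pivot element 3/4.
Pivot on row 2; the z-row RHS becomes 61/5 − (-163/20)·(8/3) = 509/15.

509/15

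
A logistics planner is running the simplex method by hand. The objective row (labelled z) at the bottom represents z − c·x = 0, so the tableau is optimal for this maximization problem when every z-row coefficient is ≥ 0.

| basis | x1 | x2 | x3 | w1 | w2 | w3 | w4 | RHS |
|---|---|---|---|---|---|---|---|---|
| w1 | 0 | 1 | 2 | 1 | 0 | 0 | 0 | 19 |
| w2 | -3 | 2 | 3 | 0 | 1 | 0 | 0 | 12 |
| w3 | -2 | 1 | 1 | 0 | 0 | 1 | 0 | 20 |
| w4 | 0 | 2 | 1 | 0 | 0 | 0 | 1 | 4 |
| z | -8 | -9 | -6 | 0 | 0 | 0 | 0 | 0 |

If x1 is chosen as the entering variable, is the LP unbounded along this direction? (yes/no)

Every constraint-row entry in column x1 is ≤ 0, so increasing x1 is unbounded.

yes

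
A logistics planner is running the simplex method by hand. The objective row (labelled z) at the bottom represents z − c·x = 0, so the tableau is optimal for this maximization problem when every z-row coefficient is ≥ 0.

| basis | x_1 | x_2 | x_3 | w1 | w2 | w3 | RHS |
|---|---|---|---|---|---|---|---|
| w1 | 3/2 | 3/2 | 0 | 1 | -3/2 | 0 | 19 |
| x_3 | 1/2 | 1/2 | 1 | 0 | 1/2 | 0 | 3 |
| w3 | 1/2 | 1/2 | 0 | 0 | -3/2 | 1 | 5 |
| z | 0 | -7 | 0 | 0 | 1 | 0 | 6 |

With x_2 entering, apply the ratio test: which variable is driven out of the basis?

Column x_2 entries and ratios — w1: 19/(3/2) = 38/3; x_3: 3/(1/2) = 6; w3: 5/(1/2) = 10.
Smallest ratio is 6 in the row of x_3, so x_3 leaves.

x_3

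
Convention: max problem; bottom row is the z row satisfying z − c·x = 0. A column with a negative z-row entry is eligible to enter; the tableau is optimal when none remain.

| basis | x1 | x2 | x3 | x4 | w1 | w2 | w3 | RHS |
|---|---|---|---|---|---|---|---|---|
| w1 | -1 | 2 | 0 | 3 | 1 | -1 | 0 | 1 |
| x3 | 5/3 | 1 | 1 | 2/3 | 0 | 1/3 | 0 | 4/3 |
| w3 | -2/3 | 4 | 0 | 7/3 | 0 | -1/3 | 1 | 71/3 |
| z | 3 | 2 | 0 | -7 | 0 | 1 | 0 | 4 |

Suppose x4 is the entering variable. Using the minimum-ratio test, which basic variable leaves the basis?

w1

Column x4 entries and ratios — w1: 1/3 = 1/3; x3: (4/3)/(2/3) = 2; w3: (71/3)/(7/3) = 71/7.
Smallest ratio is 1/3 in the row of w1, so w1 leaves.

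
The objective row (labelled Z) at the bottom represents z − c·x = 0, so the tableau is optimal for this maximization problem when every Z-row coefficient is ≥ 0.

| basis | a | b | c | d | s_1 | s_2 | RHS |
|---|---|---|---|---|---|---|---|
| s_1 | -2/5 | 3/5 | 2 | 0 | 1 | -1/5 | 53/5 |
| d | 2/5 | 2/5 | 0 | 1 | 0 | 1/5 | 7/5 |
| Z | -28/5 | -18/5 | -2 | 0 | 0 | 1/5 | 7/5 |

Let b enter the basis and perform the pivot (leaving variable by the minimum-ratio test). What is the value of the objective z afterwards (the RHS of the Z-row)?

14

Ratio test on column b — row 1: (53/5)/(3/5) = 53/3; row 2: (7/5)/(2/5) = 7/2. Minimum is 7/2 at row 2 (d leaves); pivot element 2/5.
Pivot on row 2; the Z-row RHS becomes 7/5 − (-18/5)·(7/2) = 14.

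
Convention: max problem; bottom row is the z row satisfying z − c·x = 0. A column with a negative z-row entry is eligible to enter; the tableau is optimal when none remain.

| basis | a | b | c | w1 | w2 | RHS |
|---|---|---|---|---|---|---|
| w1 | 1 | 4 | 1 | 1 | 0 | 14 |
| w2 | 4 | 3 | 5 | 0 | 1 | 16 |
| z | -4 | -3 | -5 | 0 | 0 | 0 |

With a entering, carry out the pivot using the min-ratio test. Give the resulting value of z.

16

Ratio test on column a — row 1: 14/1 = 14; row 2: 16/4 = 4. Minimum is 4 at row 2 (w2 leaves); pivot element 4.
Pivot on row 2; the z-row RHS becomes 0 − (-4)·4 = 16.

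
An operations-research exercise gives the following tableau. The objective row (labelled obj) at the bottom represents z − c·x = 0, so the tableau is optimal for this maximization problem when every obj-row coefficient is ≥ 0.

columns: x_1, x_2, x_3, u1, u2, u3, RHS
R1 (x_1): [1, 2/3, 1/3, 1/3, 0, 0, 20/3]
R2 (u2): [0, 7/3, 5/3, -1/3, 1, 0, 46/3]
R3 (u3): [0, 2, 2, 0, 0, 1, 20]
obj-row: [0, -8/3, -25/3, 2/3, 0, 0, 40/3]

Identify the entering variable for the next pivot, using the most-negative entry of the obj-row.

Negative obj-row entries: x_2: -8/3, x_3: -25/3.
The most negative is -25/3 in column x_3, so x_3 enters.

x_3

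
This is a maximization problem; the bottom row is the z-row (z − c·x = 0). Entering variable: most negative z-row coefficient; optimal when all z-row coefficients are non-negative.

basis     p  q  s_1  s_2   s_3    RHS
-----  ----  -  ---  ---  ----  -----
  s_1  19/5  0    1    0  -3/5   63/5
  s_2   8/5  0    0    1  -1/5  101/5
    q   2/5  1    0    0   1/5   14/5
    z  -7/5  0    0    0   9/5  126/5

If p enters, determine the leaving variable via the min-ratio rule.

Column p entries and ratios — s_1: (63/5)/(19/5) = 63/19; s_2: (101/5)/(8/5) = 101/8; q: (14/5)/(2/5) = 7.
Smallest ratio is 63/19 in the row of s_1, so s_1 leaves.

s_1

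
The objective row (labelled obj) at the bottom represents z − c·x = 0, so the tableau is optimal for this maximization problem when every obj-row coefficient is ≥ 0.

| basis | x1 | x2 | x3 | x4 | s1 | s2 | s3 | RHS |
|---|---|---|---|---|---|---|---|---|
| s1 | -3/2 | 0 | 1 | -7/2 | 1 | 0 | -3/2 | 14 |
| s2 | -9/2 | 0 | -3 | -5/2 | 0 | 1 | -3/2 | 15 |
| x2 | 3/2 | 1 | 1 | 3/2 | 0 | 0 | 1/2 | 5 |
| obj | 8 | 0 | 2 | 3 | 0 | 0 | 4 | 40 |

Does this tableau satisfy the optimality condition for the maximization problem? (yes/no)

yes

Every obj-row coefficient is ≥ 0, so the tableau is optimal.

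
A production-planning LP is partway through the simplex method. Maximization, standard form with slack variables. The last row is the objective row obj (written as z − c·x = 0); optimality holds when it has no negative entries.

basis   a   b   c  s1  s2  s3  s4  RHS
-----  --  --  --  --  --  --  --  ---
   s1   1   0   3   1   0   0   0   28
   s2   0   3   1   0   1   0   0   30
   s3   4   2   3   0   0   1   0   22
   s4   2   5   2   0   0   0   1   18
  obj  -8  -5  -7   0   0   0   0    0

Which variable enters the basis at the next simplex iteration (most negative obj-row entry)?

a

Negative obj-row entries: a: -8, b: -5, c: -7.
The most negative is -8 in column a, so a enters.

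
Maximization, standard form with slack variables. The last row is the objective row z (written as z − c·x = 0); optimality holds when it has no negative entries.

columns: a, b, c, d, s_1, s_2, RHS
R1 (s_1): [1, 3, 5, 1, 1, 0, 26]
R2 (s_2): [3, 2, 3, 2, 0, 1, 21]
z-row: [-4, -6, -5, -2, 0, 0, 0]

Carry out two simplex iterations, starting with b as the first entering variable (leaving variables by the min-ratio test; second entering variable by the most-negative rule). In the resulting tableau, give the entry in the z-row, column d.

Ratio test on column b — row 1: 26/3 = 26/3; row 2: 21/2 = 21/2. Minimum is 26/3 at row 1 (s_1 leaves); pivot element 3.
Divide row 1 by 3; eliminate column b from the other rows.
Second iteration: most negative z-row entry is -2 in column a, so a enters.
Ratio test on column a — row 1: (26/3)/(1/3) = 26; row 2: (11/3)/(7/3) = 11/7. Minimum is 11/7 at row 2 (s_2 leaves); pivot element 7/3.
Divide row 2 by 7/3; eliminate column a from the other rows.
After both pivots, the entry at the z-row, column d is 8/7.

8/7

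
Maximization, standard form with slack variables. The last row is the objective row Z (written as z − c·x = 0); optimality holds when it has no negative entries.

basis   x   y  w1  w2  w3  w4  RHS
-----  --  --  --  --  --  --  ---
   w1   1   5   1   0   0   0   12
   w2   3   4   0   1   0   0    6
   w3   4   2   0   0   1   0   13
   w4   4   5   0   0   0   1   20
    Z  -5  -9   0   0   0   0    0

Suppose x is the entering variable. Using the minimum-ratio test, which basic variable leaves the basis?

Column x entries and ratios — w1: 12/1 = 12; w2: 6/3 = 2; w3: 13/4 = 13/4; w4: 20/4 = 5.
Smallest ratio is 2 in the row of w2, so w2 leaves.

w2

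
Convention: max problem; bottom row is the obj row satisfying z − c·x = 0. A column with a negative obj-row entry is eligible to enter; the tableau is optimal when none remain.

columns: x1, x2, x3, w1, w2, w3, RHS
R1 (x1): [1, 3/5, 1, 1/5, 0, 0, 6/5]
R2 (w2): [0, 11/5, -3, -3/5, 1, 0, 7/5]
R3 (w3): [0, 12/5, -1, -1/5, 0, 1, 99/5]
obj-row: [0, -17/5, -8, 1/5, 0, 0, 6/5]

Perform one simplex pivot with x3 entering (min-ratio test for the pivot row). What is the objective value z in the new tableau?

54/5

Ratio test on column x3 — row 1: (6/5)/1 = 6/5; row 2: entry -3 ≤ 0; row 3: entry -1 ≤ 0. Minimum is 6/5 at row 1 (x1 leaves); pivot element 1.
Pivot on row 1; the obj-row RHS becomes 6/5 − (-8)·(6/5) = 54/5.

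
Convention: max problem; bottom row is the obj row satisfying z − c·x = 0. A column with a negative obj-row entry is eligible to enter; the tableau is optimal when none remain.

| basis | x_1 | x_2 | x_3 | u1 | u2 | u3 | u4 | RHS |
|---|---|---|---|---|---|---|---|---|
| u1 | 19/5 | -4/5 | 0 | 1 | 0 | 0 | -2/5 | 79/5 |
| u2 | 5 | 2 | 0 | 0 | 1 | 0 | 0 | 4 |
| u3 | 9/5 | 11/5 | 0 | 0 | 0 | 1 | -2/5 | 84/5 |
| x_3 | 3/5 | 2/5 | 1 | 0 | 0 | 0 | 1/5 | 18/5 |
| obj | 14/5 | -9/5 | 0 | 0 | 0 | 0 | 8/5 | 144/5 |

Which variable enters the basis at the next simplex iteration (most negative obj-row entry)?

x_2

Negative obj-row entries: x_2: -9/5.
The most negative is -9/5 in column x_2, so x_2 enters.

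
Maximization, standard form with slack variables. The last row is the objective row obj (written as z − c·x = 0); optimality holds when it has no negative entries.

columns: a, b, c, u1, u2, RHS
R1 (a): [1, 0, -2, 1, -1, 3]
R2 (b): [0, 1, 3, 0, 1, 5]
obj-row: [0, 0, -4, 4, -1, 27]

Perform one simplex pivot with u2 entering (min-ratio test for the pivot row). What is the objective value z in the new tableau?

Ratio test on column u2 — row 1: entry -1 ≤ 0; row 2: 5/1 = 5. Minimum is 5 at row 2 (b leaves); pivot element 1.
Pivot on row 2; the obj-row RHS becomes 27 − (-1)·5 = 32.

32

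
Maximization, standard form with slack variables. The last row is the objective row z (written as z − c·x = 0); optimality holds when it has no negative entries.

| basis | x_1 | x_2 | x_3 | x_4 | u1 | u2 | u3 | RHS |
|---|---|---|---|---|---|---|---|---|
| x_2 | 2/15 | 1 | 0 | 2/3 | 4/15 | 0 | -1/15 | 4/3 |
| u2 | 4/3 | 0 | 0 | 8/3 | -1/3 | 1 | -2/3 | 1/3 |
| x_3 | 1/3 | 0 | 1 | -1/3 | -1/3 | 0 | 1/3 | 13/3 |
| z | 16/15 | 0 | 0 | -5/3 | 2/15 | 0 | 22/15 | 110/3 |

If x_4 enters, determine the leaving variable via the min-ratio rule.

u2

Column x_4 entries and ratios — x_2: (4/3)/(2/3) = 2; u2: (1/3)/(8/3) = 1/8; x_3: -1/3 ≤ 0, skip.
Smallest ratio is 1/8 in the row of u2, so u2 leaves.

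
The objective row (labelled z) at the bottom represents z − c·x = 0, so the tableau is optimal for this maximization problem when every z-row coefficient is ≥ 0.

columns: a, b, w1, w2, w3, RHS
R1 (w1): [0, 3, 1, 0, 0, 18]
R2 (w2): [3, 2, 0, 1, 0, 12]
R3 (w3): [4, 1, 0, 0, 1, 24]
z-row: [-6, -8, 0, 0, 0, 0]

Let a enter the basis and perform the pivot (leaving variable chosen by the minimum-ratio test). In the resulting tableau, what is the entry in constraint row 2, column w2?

Ratio test on column a — row 1: entry 0 ≤ 0; row 2: 12/3 = 4; row 3: 24/4 = 6. Minimum is 4 at row 2 (w2 leaves); pivot element 3.
Divide row 2 by 3; eliminate column a from the other rows.
In the new row 2, the w2 entry is the old entry divided by the pivot: 1/3 = 1/3.

1/3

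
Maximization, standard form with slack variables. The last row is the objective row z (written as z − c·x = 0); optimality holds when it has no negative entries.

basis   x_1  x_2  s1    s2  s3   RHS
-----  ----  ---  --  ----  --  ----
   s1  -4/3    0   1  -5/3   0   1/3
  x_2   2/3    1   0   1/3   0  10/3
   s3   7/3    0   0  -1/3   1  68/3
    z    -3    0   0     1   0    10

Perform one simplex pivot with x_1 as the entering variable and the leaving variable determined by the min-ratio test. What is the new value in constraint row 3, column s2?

-3/2

Ratio test on column x_1 — row 1: entry -4/3 ≤ 0; row 2: (10/3)/(2/3) = 5; row 3: (68/3)/(7/3) = 68/7. Minimum is 5 at row 2 (x_2 leaves); pivot element 2/3.
Divide row 2 by 2/3; eliminate column x_1 from the other rows.
Row 3 update in column s2: -1/3 − (7/3)·(1/2) = -3/2.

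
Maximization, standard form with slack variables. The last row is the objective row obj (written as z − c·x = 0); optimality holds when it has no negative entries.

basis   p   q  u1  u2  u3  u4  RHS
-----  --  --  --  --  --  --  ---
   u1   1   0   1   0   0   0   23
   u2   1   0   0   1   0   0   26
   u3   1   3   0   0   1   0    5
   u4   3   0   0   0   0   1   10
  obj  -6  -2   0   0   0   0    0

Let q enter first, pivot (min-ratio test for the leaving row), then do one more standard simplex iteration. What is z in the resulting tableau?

190/9

Ratio test on column q — row 1: entry 0 ≤ 0; row 2: entry 0 ≤ 0; row 3: 5/3 = 5/3; row 4: entry 0 ≤ 0. Minimum is 5/3 at row 3 (u3 leaves); pivot element 3.
Pivot on row 3; the obj-row RHS becomes 0 − (-2)·(5/3) = 10/3.
Next entering variable (most negative obj-row entry -16/3): p.
Ratio test on column p — row 1: 23/1 = 23; row 2: 26/1 = 26; row 3: (5/3)/(1/3) = 5; row 4: 10/3 = 10/3. Minimum is 10/3 at row 4 (u4 leaves); pivot element 3.
After the second pivot the obj-row RHS is 10/3 − (-16/3)·(10/3) = 190/9.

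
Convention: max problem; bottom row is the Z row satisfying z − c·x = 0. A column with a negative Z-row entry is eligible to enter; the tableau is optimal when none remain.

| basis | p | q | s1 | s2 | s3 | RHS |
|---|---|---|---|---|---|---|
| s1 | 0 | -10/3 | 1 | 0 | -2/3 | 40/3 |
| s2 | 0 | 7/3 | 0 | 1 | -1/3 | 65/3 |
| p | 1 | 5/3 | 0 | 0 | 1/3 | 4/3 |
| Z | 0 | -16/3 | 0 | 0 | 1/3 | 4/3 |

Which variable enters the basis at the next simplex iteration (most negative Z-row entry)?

q

Negative Z-row entries: q: -16/3.
The most negative is -16/3 in column q, so q enters.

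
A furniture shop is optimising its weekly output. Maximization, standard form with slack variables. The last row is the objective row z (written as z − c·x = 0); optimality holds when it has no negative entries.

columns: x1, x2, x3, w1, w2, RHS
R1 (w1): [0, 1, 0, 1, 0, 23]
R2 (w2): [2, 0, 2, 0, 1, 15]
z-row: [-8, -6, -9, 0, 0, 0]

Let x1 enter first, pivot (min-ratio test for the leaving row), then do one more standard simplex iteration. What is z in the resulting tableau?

198

Ratio test on column x1 — row 1: entry 0 ≤ 0; row 2: 15/2 = 15/2. Minimum is 15/2 at row 2 (w2 leaves); pivot element 2.
Pivot on row 2; the z-row RHS becomes 0 − (-8)·(15/2) = 60.
Next entering variable (most negative z-row entry -6): x2.
Ratio test on column x2 — row 1: 23/1 = 23; row 2: entry 0 ≤ 0. Minimum is 23 at row 1 (w1 leaves); pivot element 1.
After the second pivot the z-row RHS is 60 − (-6)·23 = 198.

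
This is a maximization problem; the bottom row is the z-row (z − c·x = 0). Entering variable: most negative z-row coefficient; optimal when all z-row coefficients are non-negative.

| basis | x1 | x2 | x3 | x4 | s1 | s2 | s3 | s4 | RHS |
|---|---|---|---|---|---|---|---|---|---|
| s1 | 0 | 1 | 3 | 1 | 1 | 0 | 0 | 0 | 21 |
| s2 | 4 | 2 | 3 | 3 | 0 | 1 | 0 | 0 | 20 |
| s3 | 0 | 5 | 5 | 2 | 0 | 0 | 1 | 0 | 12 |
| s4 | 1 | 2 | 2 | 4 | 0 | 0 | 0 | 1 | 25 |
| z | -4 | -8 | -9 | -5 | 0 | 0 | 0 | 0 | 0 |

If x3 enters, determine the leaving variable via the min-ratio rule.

s3

Column x3 entries and ratios — s1: 21/3 = 7; s2: 20/3 = 20/3; s3: 12/5 = 12/5; s4: 25/2 = 25/2.
Smallest ratio is 12/5 in the row of s3, so s3 leaves.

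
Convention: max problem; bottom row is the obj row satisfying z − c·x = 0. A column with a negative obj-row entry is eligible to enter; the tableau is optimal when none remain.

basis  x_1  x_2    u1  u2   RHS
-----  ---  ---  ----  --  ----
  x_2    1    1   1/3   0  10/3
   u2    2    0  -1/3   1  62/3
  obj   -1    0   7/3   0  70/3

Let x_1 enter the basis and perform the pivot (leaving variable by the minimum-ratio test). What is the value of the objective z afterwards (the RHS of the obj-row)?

Ratio test on column x_1 — row 1: (10/3)/1 = 10/3; row 2: (62/3)/2 = 31/3. Minimum is 10/3 at row 1 (x_2 leaves); pivot element 1.
Pivot on row 1; the obj-row RHS becomes 70/3 − (-1)·(10/3) = 80/3.

80/3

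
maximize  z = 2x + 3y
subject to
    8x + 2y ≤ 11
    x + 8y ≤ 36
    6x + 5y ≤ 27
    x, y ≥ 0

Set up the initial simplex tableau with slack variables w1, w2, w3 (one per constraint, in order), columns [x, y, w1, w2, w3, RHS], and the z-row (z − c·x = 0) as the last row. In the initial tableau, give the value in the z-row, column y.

-3

The z-row carries the negated objective coefficients: the y entry is -3.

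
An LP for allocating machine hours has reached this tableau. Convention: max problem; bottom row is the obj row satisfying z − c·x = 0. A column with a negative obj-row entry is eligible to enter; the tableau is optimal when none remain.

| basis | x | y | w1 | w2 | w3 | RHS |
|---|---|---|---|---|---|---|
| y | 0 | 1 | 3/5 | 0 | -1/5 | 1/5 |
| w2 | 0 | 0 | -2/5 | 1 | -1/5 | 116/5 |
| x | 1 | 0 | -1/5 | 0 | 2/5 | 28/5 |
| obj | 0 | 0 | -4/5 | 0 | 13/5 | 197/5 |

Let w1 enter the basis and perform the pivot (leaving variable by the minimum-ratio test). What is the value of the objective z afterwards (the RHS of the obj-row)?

Ratio test on column w1 — row 1: (1/5)/(3/5) = 1/3; row 2: entry -2/5 ≤ 0; row 3: entry -1/5 ≤ 0. Minimum is 1/3 at row 1 (y leaves); pivot element 3/5.
Pivot on row 1; the obj-row RHS becomes 197/5 − (-4/5)·(1/3) = 119/3.

119/3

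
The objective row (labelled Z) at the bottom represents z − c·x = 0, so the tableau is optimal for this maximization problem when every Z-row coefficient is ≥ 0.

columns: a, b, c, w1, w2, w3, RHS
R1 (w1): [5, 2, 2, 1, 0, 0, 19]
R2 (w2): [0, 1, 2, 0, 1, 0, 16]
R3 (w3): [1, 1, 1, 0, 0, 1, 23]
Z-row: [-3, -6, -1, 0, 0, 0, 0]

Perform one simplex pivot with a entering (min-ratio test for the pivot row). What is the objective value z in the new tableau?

57/5

Ratio test on column a — row 1: 19/5 = 19/5; row 2: entry 0 ≤ 0; row 3: 23/1 = 23. Minimum is 19/5 at row 1 (w1 leaves); pivot element 5.
Pivot on row 1; the Z-row RHS becomes 0 − (-3)·(19/5) = 57/5.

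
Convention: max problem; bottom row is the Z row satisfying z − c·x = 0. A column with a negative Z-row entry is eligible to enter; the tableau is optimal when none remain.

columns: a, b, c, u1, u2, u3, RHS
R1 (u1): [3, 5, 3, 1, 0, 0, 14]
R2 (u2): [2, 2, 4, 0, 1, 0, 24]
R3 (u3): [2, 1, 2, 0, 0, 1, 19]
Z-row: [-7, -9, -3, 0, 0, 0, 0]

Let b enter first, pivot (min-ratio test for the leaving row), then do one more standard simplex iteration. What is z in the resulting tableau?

98/3

Ratio test on column b — row 1: 14/5 = 14/5; row 2: 24/2 = 12; row 3: 19/1 = 19. Minimum is 14/5 at row 1 (u1 leaves); pivot element 5.
Pivot on row 1; the Z-row RHS becomes 0 − (-9)·(14/5) = 126/5.
Next entering variable (most negative Z-row entry -8/5): a.
Ratio test on column a — row 1: (14/5)/(3/5) = 14/3; row 2: (92/5)/(4/5) = 23; row 3: (81/5)/(7/5) = 81/7. Minimum is 14/3 at row 1 (b leaves); pivot element 3/5.
After the second pivot the Z-row RHS is 126/5 − (-8/5)·(14/3) = 98/3.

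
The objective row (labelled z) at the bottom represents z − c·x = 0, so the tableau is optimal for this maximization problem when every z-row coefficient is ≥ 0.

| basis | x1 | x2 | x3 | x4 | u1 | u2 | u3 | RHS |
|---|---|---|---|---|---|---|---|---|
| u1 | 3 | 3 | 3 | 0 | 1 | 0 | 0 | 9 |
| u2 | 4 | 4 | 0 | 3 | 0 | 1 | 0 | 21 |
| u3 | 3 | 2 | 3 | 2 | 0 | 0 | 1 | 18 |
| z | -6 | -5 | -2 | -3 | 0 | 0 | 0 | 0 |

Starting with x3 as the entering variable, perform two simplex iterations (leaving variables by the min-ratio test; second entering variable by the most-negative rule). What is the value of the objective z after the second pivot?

Ratio test on column x3 — row 1: 9/3 = 3; row 2: entry 0 ≤ 0; row 3: 18/3 = 6. Minimum is 3 at row 1 (u1 leaves); pivot element 3.
Pivot on row 1; the z-row RHS becomes 0 − (-2)·3 = 6.
Next entering variable (most negative z-row entry -4): x1.
Ratio test on column x1 — row 1: 3/1 = 3; row 2: 21/4 = 21/4; row 3: entry 0 ≤ 0. Minimum is 3 at row 1 (x3 leaves); pivot element 1.
After the second pivot the z-row RHS is 6 − (-4)·3 = 18.

18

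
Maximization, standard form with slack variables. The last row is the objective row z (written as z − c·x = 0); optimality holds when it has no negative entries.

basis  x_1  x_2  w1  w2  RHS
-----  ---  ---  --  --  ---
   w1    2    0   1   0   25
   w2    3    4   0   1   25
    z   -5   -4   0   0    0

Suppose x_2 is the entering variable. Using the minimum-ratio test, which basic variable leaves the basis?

w2

Column x_2 entries and ratios — w1: 0 ≤ 0, skip; w2: 25/4 = 25/4.
Smallest ratio is 25/4 in the row of w2, so w2 leaves.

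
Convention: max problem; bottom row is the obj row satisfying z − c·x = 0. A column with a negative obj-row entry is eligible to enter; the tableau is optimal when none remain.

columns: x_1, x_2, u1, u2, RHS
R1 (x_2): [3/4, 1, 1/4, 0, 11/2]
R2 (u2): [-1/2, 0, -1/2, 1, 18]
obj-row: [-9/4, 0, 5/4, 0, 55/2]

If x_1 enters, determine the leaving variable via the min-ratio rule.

x_2

Column x_1 entries and ratios — x_2: (11/2)/(3/4) = 22/3; u2: -1/2 ≤ 0, skip.
Smallest ratio is 22/3 in the row of x_2, so x_2 leaves.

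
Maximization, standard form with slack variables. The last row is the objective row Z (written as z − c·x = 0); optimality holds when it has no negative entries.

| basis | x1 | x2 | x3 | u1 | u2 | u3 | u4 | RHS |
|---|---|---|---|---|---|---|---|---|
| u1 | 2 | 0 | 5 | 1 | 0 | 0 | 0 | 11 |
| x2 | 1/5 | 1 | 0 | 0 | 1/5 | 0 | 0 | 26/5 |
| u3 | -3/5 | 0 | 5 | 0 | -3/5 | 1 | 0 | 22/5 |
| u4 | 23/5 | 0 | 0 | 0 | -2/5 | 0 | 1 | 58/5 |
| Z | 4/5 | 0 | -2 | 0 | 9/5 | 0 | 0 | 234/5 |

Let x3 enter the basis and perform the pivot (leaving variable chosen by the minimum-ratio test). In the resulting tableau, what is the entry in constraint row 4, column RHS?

Ratio test on column x3 — row 1: 11/5 = 11/5; row 2: entry 0 ≤ 0; row 3: (22/5)/5 = 22/25; row 4: entry 0 ≤ 0. Minimum is 22/25 at row 3 (u3 leaves); pivot element 5.
Divide row 3 by 5; eliminate column x3 from the other rows.
Row 4 update in column RHS: 58/5 − 0·(22/25) = 58/5.

58/5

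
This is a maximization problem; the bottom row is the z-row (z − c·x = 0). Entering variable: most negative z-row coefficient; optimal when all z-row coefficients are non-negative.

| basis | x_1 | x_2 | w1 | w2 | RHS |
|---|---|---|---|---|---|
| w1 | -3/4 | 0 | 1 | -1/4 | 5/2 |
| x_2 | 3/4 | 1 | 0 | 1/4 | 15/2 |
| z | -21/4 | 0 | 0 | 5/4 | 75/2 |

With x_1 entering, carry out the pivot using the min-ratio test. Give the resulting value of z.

90

Ratio test on column x_1 — row 1: entry -3/4 ≤ 0; row 2: (15/2)/(3/4) = 10. Minimum is 10 at row 2 (x_2 leaves); pivot element 3/4.
Pivot on row 2; the z-row RHS becomes 75/2 − (-21/4)·10 = 90.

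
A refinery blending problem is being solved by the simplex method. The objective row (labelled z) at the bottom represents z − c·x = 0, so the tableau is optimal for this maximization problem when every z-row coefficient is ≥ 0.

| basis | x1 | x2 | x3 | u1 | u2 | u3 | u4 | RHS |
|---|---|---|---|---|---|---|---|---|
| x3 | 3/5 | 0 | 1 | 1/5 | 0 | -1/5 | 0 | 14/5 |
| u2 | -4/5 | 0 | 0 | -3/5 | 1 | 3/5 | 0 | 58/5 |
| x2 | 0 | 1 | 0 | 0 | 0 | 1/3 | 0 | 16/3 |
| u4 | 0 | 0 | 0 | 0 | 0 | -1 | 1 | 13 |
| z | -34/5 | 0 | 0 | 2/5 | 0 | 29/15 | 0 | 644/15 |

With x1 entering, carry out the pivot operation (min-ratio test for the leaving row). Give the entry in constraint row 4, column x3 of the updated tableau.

0

Ratio test on column x1 — row 1: (14/5)/(3/5) = 14/3; row 2: entry -4/5 ≤ 0; row 3: entry 0 ≤ 0; row 4: entry 0 ≤ 0. Minimum is 14/3 at row 1 (x3 leaves); pivot element 3/5.
Divide row 1 by 3/5; eliminate column x1 from the other rows.
Row 4 update in column x3: 0 − 0·(5/3) = 0.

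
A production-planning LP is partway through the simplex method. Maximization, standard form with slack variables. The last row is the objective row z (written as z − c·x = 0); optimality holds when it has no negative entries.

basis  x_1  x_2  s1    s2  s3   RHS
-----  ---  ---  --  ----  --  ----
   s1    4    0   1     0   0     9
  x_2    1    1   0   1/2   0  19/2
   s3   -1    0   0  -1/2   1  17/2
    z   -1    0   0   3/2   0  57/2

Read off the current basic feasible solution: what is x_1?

x_1 is not in the basis, so in the current basic feasible solution x_1 = 0.

0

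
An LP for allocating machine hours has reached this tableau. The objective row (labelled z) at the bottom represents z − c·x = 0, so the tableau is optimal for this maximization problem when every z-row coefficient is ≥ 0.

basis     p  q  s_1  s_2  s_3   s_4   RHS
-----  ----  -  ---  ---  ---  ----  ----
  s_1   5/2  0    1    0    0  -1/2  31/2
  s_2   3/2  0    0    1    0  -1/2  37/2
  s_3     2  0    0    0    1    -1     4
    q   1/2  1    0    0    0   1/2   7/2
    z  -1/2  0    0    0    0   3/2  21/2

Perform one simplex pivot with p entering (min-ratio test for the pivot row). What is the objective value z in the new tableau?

23/2

Ratio test on column p — row 1: (31/2)/(5/2) = 31/5; row 2: (37/2)/(3/2) = 37/3; row 3: 4/2 = 2; row 4: (7/2)/(1/2) = 7. Minimum is 2 at row 3 (s_3 leaves); pivot element 2.
Pivot on row 3; the z-row RHS becomes 21/2 − (-1/2)·2 = 23/2.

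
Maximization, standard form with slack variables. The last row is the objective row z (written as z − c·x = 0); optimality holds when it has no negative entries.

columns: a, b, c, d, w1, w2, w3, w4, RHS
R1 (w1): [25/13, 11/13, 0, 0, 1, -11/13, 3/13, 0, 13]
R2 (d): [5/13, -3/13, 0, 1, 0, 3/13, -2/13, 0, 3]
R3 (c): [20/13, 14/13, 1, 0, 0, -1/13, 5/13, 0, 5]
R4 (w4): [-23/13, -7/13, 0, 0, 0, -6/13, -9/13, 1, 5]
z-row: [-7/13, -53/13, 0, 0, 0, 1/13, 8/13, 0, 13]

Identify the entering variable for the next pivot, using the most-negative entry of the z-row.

Negative z-row entries: a: -7/13, b: -53/13.
The most negative is -53/13 in column b, so b enters.

b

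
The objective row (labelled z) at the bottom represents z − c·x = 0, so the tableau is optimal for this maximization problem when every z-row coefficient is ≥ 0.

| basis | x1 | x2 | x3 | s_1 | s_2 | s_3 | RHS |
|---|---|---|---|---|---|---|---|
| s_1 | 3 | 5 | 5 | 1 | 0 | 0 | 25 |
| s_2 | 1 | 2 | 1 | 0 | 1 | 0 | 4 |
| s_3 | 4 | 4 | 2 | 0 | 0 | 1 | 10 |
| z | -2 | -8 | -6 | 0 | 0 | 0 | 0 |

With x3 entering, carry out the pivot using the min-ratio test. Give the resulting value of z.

24

Ratio test on column x3 — row 1: 25/5 = 5; row 2: 4/1 = 4; row 3: 10/2 = 5. Minimum is 4 at row 2 (s_2 leaves); pivot element 1.
Pivot on row 2; the z-row RHS becomes 0 − (-6)·4 = 24.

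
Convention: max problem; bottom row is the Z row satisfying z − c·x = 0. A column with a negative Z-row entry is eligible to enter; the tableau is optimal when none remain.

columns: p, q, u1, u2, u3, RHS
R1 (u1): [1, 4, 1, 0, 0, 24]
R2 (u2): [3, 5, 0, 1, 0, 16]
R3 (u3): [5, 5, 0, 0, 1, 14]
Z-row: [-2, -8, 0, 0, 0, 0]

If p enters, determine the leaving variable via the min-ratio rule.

u3

Column p entries and ratios — u1: 24/1 = 24; u2: 16/3 = 16/3; u3: 14/5 = 14/5.
Smallest ratio is 14/5 in the row of u3, so u3 leaves.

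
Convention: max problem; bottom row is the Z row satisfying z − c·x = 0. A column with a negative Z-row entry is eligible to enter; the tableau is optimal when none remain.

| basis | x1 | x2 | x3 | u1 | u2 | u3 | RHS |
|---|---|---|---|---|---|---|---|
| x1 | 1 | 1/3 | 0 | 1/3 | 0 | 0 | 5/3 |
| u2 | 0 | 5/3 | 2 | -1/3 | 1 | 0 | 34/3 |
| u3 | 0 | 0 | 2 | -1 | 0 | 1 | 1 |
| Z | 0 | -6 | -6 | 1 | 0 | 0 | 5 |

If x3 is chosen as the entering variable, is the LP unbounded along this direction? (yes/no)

no

Column x3 has positive entries in row(s) 2, 3, so the ratio test bounds it — not unbounded.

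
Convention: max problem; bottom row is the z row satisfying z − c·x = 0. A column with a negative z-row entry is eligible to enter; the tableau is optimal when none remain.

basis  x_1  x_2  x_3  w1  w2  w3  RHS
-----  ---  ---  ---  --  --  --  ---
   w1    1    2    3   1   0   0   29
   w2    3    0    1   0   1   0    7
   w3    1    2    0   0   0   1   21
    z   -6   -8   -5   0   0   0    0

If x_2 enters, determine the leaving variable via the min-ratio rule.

Column x_2 entries and ratios — w1: 29/2 = 29/2; w2: 0 ≤ 0, skip; w3: 21/2 = 21/2.
Smallest ratio is 21/2 in the row of w3, so w3 leaves.

w3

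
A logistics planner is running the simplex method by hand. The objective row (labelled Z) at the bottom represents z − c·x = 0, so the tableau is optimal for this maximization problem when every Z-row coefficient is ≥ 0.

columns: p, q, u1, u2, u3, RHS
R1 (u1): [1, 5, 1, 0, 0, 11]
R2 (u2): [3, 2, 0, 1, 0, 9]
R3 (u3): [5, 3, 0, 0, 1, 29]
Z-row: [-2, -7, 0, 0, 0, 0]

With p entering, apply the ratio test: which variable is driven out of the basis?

u2

Column p entries and ratios — u1: 11/1 = 11; u2: 9/3 = 3; u3: 29/5 = 29/5.
Smallest ratio is 3 in the row of u2, so u2 leaves.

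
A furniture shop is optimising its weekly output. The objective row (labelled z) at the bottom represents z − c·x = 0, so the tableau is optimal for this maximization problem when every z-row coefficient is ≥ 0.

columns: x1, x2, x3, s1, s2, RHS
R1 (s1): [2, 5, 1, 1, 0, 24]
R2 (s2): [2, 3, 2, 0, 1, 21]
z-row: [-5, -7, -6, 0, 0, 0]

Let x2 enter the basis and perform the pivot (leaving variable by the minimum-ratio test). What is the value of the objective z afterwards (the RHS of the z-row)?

168/5

Ratio test on column x2 — row 1: 24/5 = 24/5; row 2: 21/3 = 7. Minimum is 24/5 at row 1 (s1 leaves); pivot element 5.
Pivot on row 1; the z-row RHS becomes 0 − (-7)·(24/5) = 168/5.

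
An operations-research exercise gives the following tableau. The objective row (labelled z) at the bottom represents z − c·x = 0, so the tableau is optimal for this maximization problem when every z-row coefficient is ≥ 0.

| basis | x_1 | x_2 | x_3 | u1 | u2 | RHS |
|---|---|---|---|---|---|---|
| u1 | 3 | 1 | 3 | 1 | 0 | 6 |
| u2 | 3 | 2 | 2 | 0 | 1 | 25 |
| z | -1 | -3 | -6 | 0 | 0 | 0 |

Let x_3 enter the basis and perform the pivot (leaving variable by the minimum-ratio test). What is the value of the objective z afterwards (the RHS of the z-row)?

Ratio test on column x_3 — row 1: 6/3 = 2; row 2: 25/2 = 25/2. Minimum is 2 at row 1 (u1 leaves); pivot element 3.
Pivot on row 1; the z-row RHS becomes 0 − (-6)·2 = 12.

12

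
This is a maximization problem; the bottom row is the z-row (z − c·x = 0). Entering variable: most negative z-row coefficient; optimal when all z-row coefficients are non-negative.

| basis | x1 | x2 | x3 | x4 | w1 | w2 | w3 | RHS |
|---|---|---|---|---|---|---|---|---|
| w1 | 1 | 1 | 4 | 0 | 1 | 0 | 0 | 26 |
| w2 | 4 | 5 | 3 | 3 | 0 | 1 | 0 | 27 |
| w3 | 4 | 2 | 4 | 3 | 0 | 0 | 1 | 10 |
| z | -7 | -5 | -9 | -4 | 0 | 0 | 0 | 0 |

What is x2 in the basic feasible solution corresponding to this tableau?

0

x2 is not in the basis, so in the current basic feasible solution x2 = 0.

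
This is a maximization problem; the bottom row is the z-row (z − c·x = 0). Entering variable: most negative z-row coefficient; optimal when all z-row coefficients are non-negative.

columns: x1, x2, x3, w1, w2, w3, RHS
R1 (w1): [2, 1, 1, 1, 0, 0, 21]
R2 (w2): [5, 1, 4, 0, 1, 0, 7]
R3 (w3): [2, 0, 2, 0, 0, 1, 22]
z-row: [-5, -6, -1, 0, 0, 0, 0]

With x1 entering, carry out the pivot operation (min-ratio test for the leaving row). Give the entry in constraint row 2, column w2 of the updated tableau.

Ratio test on column x1 — row 1: 21/2 = 21/2; row 2: 7/5 = 7/5; row 3: 22/2 = 11. Minimum is 7/5 at row 2 (w2 leaves); pivot element 5.
Divide row 2 by 5; eliminate column x1 from the other rows.
In the new row 2, the w2 entry is the old entry divided by the pivot: 1/5 = 1/5.

1/5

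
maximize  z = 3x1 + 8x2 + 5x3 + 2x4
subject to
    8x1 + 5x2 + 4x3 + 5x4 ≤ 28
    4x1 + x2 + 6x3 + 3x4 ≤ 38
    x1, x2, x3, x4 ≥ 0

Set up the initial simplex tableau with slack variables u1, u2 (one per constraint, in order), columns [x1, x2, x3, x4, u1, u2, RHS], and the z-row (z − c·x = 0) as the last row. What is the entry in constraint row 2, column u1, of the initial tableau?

Slack u1 belongs to constraint 1; its column is the unit vector e_1, so the entry in row 2 is 0.

0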